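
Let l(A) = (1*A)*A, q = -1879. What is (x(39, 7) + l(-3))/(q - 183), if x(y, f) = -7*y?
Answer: 132/1031 ≈ 0.12803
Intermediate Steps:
l(A) = A**2 (l(A) = A*A = A**2)
(x(39, 7) + l(-3))/(q - 183) = (-7*39 + (-3)**2)/(-1879 - 183) = (-273 + 9)/(-2062) = -264*(-1/2062) = 132/1031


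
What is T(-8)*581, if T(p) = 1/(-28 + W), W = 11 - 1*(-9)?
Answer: -581/8 ≈ -72.625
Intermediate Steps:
W = 20 (W = 11 + 9 = 20)
T(p) = -⅛ (T(p) = 1/(-28 + 20) = 1/(-8) = -⅛)
T(-8)*581 = -⅛*581 = -581/8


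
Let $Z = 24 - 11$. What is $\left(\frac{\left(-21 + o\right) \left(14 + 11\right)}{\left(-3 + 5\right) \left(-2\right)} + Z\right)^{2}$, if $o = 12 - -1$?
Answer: $3969$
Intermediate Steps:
$o = 13$ ($o = 12 + 1 = 13$)
$Z = 13$ ($Z = 24 - 11 = 13$)
$\left(\frac{\left(-21 + o\right) \left(14 + 11\right)}{\left(-3 + 5\right) \left(-2\right)} + Z\right)^{2} = \left(\frac{\left(-21 + 13\right) \left(14 + 11\right)}{\left(-3 + 5\right) \left(-2\right)} + 13\right)^{2} = \left(\frac{\left(-8\right) 25}{2 \left(-2\right)} + 13\right)^{2} = \left(- \frac{200}{-4} + 13\right)^{2} = \left(\left(-200\right) \left(- \frac{1}{4}\right) + 13\right)^{2} = \left(50 + 13\right)^{2} = 63^{2} = 3969$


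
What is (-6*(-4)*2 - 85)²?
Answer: 1369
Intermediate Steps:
(-6*(-4)*2 - 85)² = (24*2 - 85)² = (48 - 85)² = (-37)² = 1369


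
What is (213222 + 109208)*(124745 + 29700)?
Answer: 49797701350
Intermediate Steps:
(213222 + 109208)*(124745 + 29700) = 322430*154445 = 49797701350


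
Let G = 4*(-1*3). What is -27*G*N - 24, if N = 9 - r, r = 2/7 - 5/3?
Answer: 23376/7 ≈ 3339.4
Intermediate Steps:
r = -29/21 (r = 2*(⅐) - 5*⅓ = 2/7 - 5/3 = -29/21 ≈ -1.3810)
N = 218/21 (N = 9 - 1*(-29/21) = 9 + 29/21 = 218/21 ≈ 10.381)
G = -12 (G = 4*(-3) = -12)
-27*G*N - 24 = -(-324)*218/21 - 24 = -27*(-872/7) - 24 = 23544/7 - 24 = 23376/7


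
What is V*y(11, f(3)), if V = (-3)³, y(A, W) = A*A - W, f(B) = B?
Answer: -3186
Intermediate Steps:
y(A, W) = A² - W
V = -27
V*y(11, f(3)) = -27*(11² - 1*3) = -27*(121 - 3) = -27*118 = -3186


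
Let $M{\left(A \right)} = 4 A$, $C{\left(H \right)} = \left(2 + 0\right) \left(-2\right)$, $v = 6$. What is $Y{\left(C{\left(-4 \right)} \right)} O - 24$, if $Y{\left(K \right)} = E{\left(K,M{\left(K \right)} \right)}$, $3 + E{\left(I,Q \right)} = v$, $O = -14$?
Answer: $-66$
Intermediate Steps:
$C{\left(H \right)} = -4$ ($C{\left(H \right)} = 2 \left(-2\right) = -4$)
$E{\left(I,Q \right)} = 3$ ($E{\left(I,Q \right)} = -3 + 6 = 3$)
$Y{\left(K \right)} = 3$
$Y{\left(C{\left(-4 \right)} \right)} O - 24 = 3 \left(-14\right) - 24 = -42 - 24 = -66$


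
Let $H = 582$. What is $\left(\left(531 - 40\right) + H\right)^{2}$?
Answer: $1151329$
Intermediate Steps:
$\left(\left(531 - 40\right) + H\right)^{2} = \left(\left(531 - 40\right) + 582\right)^{2} = \left(491 + 582\right)^{2} = 1073^{2} = 1151329$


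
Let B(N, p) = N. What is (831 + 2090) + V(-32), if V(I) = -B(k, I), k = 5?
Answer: 2916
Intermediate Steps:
V(I) = -5 (V(I) = -1*5 = -5)
(831 + 2090) + V(-32) = (831 + 2090) - 5 = 2921 - 5 = 2916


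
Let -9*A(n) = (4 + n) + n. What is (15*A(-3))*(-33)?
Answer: -110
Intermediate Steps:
A(n) = -4/9 - 2*n/9 (A(n) = -((4 + n) + n)/9 = -(4 + 2*n)/9 = -4/9 - 2*n/9)
(15*A(-3))*(-33) = (15*(-4/9 - 2/9*(-3)))*(-33) = (15*(-4/9 + ⅔))*(-33) = (15*(2/9))*(-33) = (10/3)*(-33) = -110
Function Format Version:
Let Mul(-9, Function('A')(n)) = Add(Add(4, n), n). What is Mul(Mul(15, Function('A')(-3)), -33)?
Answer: -110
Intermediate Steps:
Function('A')(n) = Add(Rational(-4, 9), Mul(Rational(-2, 9), n)) (Function('A')(n) = Mul(Rational(-1, 9), Add(Add(4, n), n)) = Mul(Rational(-1, 9), Add(4, Mul(2, n))) = Add(Rational(-4, 9), Mul(Rational(-2, 9), n)))
Mul(Mul(15, Function('A')(-3)), -33) = Mul(Mul(15, Add(Rational(-4, 9), Mul(Rational(-2, 9), -3))), -33) = Mul(Mul(15, Add(Rational(-4, 9), Rational(2, 3))), -33) = Mul(Mul(15, Rational(2, 9)), -33) = Mul(Rational(10, 3), -33) = -110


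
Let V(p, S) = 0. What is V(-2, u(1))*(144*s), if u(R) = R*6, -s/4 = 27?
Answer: 0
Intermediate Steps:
s = -108 (s = -4*27 = -108)
u(R) = 6*R
V(-2, u(1))*(144*s) = 0*(144*(-108)) = 0*(-15552) = 0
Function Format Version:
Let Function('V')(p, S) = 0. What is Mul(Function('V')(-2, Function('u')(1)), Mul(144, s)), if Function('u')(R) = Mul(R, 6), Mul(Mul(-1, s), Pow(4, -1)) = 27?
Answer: 0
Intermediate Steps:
s = -108 (s = Mul(-4, 27) = -108)
Function('u')(R) = Mul(6, R)
Mul(Function('V')(-2, Function('u')(1)), Mul(144, s)) = Mul(0, Mul(144, -108)) = Mul(0, -15552) = 0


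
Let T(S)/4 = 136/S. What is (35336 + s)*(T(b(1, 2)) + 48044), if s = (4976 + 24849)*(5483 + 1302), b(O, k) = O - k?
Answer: 9613903147500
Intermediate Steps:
T(S) = 544/S (T(S) = 4*(136/S) = 544/S)
s = 202362625 (s = 29825*6785 = 202362625)
(35336 + s)*(T(b(1, 2)) + 48044) = (35336 + 202362625)*(544/(1 - 1*2) + 48044) = 202397961*(544/(1 - 2) + 48044) = 202397961*(544/(-1) + 48044) = 202397961*(544*(-1) + 48044) = 202397961*(-544 + 48044) = 202397961*47500 = 9613903147500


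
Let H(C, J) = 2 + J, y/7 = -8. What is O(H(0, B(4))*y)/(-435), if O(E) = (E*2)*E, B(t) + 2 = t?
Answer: -100352/435 ≈ -230.69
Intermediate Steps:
y = -56 (y = 7*(-8) = -56)
B(t) = -2 + t
O(E) = 2*E² (O(E) = (2*E)*E = 2*E²)
O(H(0, B(4))*y)/(-435) = (2*((2 + (-2 + 4))*(-56))²)/(-435) = (2*((2 + 2)*(-56))²)*(-1/435) = (2*(4*(-56))²)*(-1/435) = (2*(-224)²)*(-1/435) = (2*50176)*(-1/435) = 100352*(-1/435) = -100352/435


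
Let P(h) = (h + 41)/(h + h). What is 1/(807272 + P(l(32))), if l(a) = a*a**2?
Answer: 65536/52905410601 ≈ 1.2387e-6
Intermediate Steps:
l(a) = a**3
P(h) = (41 + h)/(2*h) (P(h) = (41 + h)/((2*h)) = (41 + h)*(1/(2*h)) = (41 + h)/(2*h))
1/(807272 + P(l(32))) = 1/(807272 + (41 + 32**3)/(2*(32**3))) = 1/(807272 + (1/2)*(41 + 32768)/32768) = 1/(807272 + (1/2)*(1/32768)*32809) = 1/(807272 + 32809/65536) = 1/(52905410601/65536) = 65536/52905410601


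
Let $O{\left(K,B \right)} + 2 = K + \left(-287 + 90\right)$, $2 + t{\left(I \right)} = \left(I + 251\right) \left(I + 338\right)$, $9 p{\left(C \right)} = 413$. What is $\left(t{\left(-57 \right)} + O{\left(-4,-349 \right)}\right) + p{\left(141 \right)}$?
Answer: $\frac{489194}{9} \approx 54355.0$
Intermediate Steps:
$p{\left(C \right)} = \frac{413}{9}$ ($p{\left(C \right)} = \frac{1}{9} \cdot 413 = \frac{413}{9}$)
$t{\left(I \right)} = -2 + \left(251 + I\right) \left(338 + I\right)$ ($t{\left(I \right)} = -2 + \left(I + 251\right) \left(I + 338\right) = -2 + \left(251 + I\right) \left(338 + I\right)$)
$O{\left(K,B \right)} = -199 + K$ ($O{\left(K,B \right)} = -2 + \left(K + \left(-287 + 90\right)\right) = -2 + \left(K - 197\right) = -2 + \left(-197 + K\right) = -199 + K$)
$\left(t{\left(-57 \right)} + O{\left(-4,-349 \right)}\right) + p{\left(141 \right)} = \left(\left(84836 + \left(-57\right)^{2} + 589 \left(-57\right)\right) - 203\right) + \frac{413}{9} = \left(\left(84836 + 3249 - 33573\right) - 203\right) + \frac{413}{9} = \left(54512 - 203\right) + \frac{413}{9} = 54309 + \frac{413}{9} = \frac{489194}{9}$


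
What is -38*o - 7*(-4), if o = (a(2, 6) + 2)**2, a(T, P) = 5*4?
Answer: -18364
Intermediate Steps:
a(T, P) = 20
o = 484 (o = (20 + 2)**2 = 22**2 = 484)
-38*o - 7*(-4) = -38*484 - 7*(-4) = -18392 + 28 = -18364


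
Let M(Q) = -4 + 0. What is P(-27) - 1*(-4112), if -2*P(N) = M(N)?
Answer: 4114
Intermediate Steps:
M(Q) = -4
P(N) = 2 (P(N) = -1/2*(-4) = 2)
P(-27) - 1*(-4112) = 2 - 1*(-4112) = 2 + 4112 = 4114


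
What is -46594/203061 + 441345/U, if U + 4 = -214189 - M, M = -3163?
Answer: -19890537773/8570392566 ≈ -2.3208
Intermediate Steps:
U = -211030 (U = -4 + (-214189 - 1*(-3163)) = -4 + (-214189 + 3163) = -4 - 211026 = -211030)
-46594/203061 + 441345/U = -46594/203061 + 441345/(-211030) = -46594*1/203061 + 441345*(-1/211030) = -46594/203061 - 88269/42206 = -19890537773/8570392566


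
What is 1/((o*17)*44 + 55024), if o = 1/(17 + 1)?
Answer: 9/495590 ≈ 1.8160e-5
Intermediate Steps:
o = 1/18 ≈ 0.055556
1/((o*17)*44 + 55024) = 1/(((1/18)*17)*44 + 55024) = 1/((17/18)*44 + 55024) = 1/(374/9 + 55024) = 1/(495590/9) = 9/495590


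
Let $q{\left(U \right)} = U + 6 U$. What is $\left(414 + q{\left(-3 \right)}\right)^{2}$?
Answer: $154449$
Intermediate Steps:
$q{\left(U \right)} = 7 U$
$\left(414 + q{\left(-3 \right)}\right)^{2} = \left(414 + 7 \left(-3\right)\right)^{2} = \left(414 - 21\right)^{2} = 393^{2} = 154449$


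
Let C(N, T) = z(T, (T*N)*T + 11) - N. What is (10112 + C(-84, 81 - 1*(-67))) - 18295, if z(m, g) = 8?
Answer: -8091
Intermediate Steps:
C(N, T) = 8 - N
(10112 + C(-84, 81 - 1*(-67))) - 18295 = (10112 + (8 - 1*(-84))) - 18295 = (10112 + (8 + 84)) - 18295 = (10112 + 92) - 18295 = 10204 - 18295 = -8091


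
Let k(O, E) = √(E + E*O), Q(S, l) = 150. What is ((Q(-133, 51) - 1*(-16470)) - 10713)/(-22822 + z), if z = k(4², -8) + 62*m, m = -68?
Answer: -79856733/365526790 - 5907*I*√34/365526790 ≈ -0.21847 - 9.423e-5*I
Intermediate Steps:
z = -4216 + 2*I*√34 (z = √(-8*(1 + 4²)) + 62*(-68) = √(-8*(1 + 16)) - 4216 = √(-8*17) - 4216 = √(-136) - 4216 = 2*I*√34 - 4216 = -4216 + 2*I*√34 ≈ -4216.0 + 11.662*I)
((Q(-133, 51) - 1*(-16470)) - 10713)/(-22822 + z) = ((150 - 1*(-16470)) - 10713)/(-22822 + (-4216 + 2*I*√34)) = ((150 + 16470) - 10713)/(-27038 + 2*I*√34) = (16620 - 10713)/(-27038 + 2*I*√34) = 5907/(-27038 + 2*I*√34)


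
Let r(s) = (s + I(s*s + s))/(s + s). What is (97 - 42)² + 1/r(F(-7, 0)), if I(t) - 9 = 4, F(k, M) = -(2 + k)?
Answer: 27230/9 ≈ 3025.6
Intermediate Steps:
F(k, M) = -2 - k
I(t) = 13 (I(t) = 9 + 4 = 13)
r(s) = (13 + s)/(2*s) (r(s) = (s + 13)/(s + s) = (13 + s)/((2*s)) = (13 + s)*(1/(2*s)) = (13 + s)/(2*s))
(97 - 42)² + 1/r(F(-7, 0)) = (97 - 42)² + 1/((13 + (-2 - 1*(-7)))/(2*(-2 - 1*(-7)))) = 55² + 1/((13 + (-2 + 7))/(2*(-2 + 7))) = 3025 + 1/((½)*(13 + 5)/5) = 3025 + 1/((½)*(⅕)*18) = 3025 + 1/(9/5) = 3025 + 5/9 = 27230/9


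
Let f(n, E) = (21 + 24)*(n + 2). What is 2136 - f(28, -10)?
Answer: 786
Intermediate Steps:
f(n, E) = 90 + 45*n (f(n, E) = 45*(2 + n) = 90 + 45*n)
2136 - f(28, -10) = 2136 - (90 + 45*28) = 2136 - (90 + 1260) = 2136 - 1*1350 = 2136 - 1350 = 786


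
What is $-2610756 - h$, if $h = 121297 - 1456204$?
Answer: $-1275849$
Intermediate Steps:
$h = -1334907$
$-2610756 - h = -2610756 - -1334907 = -2610756 + 1334907 = -1275849$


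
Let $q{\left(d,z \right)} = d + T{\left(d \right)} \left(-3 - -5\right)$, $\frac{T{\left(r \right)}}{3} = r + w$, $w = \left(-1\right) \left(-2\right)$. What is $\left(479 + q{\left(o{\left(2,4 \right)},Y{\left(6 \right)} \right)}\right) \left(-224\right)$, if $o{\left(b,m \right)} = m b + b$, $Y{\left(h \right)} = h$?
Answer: $-125664$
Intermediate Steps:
$w = 2$
$T{\left(r \right)} = 6 + 3 r$ ($T{\left(r \right)} = 3 \left(r + 2\right) = 3 \left(2 + r\right) = 6 + 3 r$)
$o{\left(b,m \right)} = b + b m$ ($o{\left(b,m \right)} = b m + b = b + b m$)
$q{\left(d,z \right)} = 12 + 7 d$ ($q{\left(d,z \right)} = d + \left(6 + 3 d\right) \left(-3 - -5\right) = d + \left(6 + 3 d\right) \left(-3 + 5\right) = d + \left(6 + 3 d\right) 2 = d + \left(12 + 6 d\right) = 12 + 7 d$)
$\left(479 + q{\left(o{\left(2,4 \right)},Y{\left(6 \right)} \right)}\right) \left(-224\right) = \left(479 + \left(12 + 7 \cdot 2 \left(1 + 4\right)\right)\right) \left(-224\right) = \left(479 + \left(12 + 7 \cdot 2 \cdot 5\right)\right) \left(-224\right) = \left(479 + \left(12 + 7 \cdot 10\right)\right) \left(-224\right) = \left(479 + \left(12 + 70\right)\right) \left(-224\right) = \left(479 + 82\right) \left(-224\right) = 561 \left(-224\right) = -125664$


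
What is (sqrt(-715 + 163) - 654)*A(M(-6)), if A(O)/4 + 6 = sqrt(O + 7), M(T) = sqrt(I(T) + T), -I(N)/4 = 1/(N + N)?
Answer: 8*(18 - sqrt(63 + 3*I*sqrt(51)))*(327 - I*sqrt(138))/3 ≈ 8636.4 - 1472.4*I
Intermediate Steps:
I(N) = -2/N (I(N) = -4/(N + N) = -4*1/(2*N) = -2/N)
M(T) = sqrt(T - 2/T) (M(T) = sqrt(-2/T + T) = sqrt(T - 2/T))
A(O) = -24 + 4*sqrt(7 + O) (A(O) = -24 + 4*sqrt(O + 7) = -24 + 4*sqrt(7 + O))
(sqrt(-715 + 163) - 654)*A(M(-6)) = (sqrt(-715 + 163) - 654)*(-24 + 4*sqrt(7 + sqrt(-6 - 2/(-6)))) = (sqrt(-552) - 654)*(-24 + 4*sqrt(7 + sqrt(-6 - 2*(-1/6)))) = (2*I*sqrt(138) - 654)*(-24 + 4*sqrt(7 + sqrt(-6 + 1/3))) = (-654 + 2*I*sqrt(138))*(-24 + 4*sqrt(7 + sqrt(-17/3))) = (-654 + 2*I*sqrt(138))*(-24 + 4*sqrt(7 + I*sqrt(51)/3))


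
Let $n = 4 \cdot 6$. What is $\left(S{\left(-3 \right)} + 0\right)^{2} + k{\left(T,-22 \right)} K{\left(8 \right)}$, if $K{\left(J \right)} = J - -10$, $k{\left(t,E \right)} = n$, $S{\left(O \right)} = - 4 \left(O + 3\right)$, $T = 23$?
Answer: $432$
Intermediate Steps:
$S{\left(O \right)} = -12 - 4 O$ ($S{\left(O \right)} = - 4 \left(3 + O\right) = -12 - 4 O$)
$n = 24$
$k{\left(t,E \right)} = 24$
$K{\left(J \right)} = 10 + J$ ($K{\left(J \right)} = J + 10 = 10 + J$)
$\left(S{\left(-3 \right)} + 0\right)^{2} + k{\left(T,-22 \right)} K{\left(8 \right)} = \left(\left(-12 - -12\right) + 0\right)^{2} + 24 \left(10 + 8\right) = \left(\left(-12 + 12\right) + 0\right)^{2} + 24 \cdot 18 = \left(0 + 0\right)^{2} + 432 = 0^{2} + 432 = 0 + 432 = 432$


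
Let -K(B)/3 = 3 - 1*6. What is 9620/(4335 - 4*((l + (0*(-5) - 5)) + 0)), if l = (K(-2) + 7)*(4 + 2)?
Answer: 9620/3971 ≈ 2.4226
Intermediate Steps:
K(B) = 9 (K(B) = -3*(3 - 1*6) = -3*(3 - 6) = -3*(-3) = 9)
l = 96 (l = (9 + 7)*(4 + 2) = 16*6 = 96)
9620/(4335 - 4*((l + (0*(-5) - 5)) + 0)) = 9620/(4335 - 4*((96 + (0*(-5) - 5)) + 0)) = 9620/(4335 - 4*((96 + (0 - 5)) + 0)) = 9620/(4335 - 4*((96 - 5) + 0)) = 9620/(4335 - 4*(91 + 0)) = 9620/(4335 - 4*91) = 9620/(4335 - 364) = 9620/3971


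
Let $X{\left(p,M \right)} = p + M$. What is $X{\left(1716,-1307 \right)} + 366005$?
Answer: $366414$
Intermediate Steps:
$X{\left(p,M \right)} = M + p$
$X{\left(1716,-1307 \right)} + 366005 = \left(-1307 + 1716\right) + 366005 = 409 + 366005 = 366414$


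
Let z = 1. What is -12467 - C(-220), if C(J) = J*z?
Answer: -12247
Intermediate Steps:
C(J) = J (C(J) = J*1 = J)
-12467 - C(-220) = -12467 - 1*(-220) = -12467 + 220 = -12247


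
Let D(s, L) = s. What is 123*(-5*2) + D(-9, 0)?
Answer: -1239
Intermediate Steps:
123*(-5*2) + D(-9, 0) = 123*(-5*2) - 9 = 123*(-10) - 9 = -1230 - 9 = -1239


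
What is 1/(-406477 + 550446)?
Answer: 1/143969 ≈ 6.9459e-6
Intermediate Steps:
1/(-406477 + 550446) = 1/143969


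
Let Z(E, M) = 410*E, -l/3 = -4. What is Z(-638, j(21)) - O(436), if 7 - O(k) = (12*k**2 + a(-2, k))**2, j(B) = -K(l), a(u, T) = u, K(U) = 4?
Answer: 5203645060913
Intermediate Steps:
l = 12 (l = -3*(-4) = 12)
j(B) = -4 (j(B) = -1*4 = -4)
O(k) = 7 - (-2 + 12*k**2)**2 (O(k) = 7 - (12*k**2 - 2)**2 = 7 - (-2 + 12*k**2)**2)
Z(-638, j(21)) - O(436) = 410*(-638) - (7 - 4*(-1 + 6*436**2)**2) = -261580 - (7 - 4*(-1 + 6*190096)**2) = -261580 - (7 - 4*(-1 + 1140576)**2) = -261580 - (7 - 4*1140575**2) = -261580 - (7 - 4*1300911330625) = -261580 - (7 - 5203645322500) = -261580 - 1*(-5203645322493) = -261580 + 5203645322493 = 5203645060913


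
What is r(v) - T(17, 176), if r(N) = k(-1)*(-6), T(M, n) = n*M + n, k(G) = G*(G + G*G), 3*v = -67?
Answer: -3168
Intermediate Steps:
v = -67/3 (v = (1/3)*(-67) = -67/3 ≈ -22.333)
k(G) = G*(G + G**2)
T(M, n) = n + M*n (T(M, n) = M*n + n = n + M*n)
r(N) = 0 (r(N) = ((-1)**2*(1 - 1))*(-6) = (1*0)*(-6) = 0*(-6) = 0)
r(v) - T(17, 176) = 0 - 176*(1 + 17) = 0 - 176*18 = 0 - 1*3168 = 0 - 3168 = -3168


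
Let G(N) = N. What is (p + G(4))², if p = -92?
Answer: 7744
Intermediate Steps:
(p + G(4))² = (-92 + 4)² = (-88)² = 7744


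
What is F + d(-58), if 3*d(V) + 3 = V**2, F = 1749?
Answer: 8608/3 ≈ 2869.3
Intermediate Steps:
d(V) = -1 + V**2/3
F + d(-58) = 1749 + (-1 + (1/3)*(-58)**2) = 1749 + (-1 + (1/3)*3364) = 1749 + (-1 + 3364/3) = 1749 + 3361/3 = 8608/3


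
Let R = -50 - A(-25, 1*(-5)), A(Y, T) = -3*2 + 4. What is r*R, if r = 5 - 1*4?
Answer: -48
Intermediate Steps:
A(Y, T) = -2 (A(Y, T) = -6 + 4 = -2)
r = 1 (r = 5 - 4 = 1)
R = -48 (R = -50 - 1*(-2) = -50 + 2 = -48)
r*R = 1*(-48) = -48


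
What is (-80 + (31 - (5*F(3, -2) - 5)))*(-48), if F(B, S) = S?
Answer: 1632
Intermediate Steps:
(-80 + (31 - (5*F(3, -2) - 5)))*(-48) = (-80 + (31 - (5*(-2) - 5)))*(-48) = (-80 + (31 - (-10 - 5)))*(-48) = (-80 + (31 - 1*(-15)))*(-48) = (-80 + (31 + 15))*(-48) = (-80 + 46)*(-48) = -34*(-48) = 1632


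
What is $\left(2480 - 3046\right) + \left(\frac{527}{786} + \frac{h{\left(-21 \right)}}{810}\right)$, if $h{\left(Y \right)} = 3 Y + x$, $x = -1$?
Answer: $- \frac{59995499}{106110} \approx -565.41$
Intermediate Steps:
$h{\left(Y \right)} = -1 + 3 Y$ ($h{\left(Y \right)} = 3 Y - 1 = -1 + 3 Y$)
$\left(2480 - 3046\right) + \left(\frac{527}{786} + \frac{h{\left(-21 \right)}}{810}\right) = \left(2480 - 3046\right) + \left(\frac{527}{786} + \frac{-1 + 3 \left(-21\right)}{810}\right) = -566 + \left(527 \cdot \frac{1}{786} + \left(-1 - 63\right) \frac{1}{810}\right) = -566 + \left(\frac{527}{786} - \frac{32}{405}\right) = -566 + \frac{62761}{106110} = - \frac{59995499}{106110}$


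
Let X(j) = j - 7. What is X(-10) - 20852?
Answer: -20869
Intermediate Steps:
X(j) = -7 + j
X(-10) - 20852 = (-7 - 10) - 20852 = -17 - 20852 = -20869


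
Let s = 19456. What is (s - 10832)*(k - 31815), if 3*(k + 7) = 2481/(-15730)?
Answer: -196219867704/715 ≈ -2.7443e+8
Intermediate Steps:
k = -110937/15730 (k = -7 + (2481/(-15730))/3 = -7 + (2481*(-1/15730))/3 = -7 + (1/3)*(-2481/15730) = -7 - 827/15730 = -110937/15730 ≈ -7.0526)
(s - 10832)*(k - 31815) = (19456 - 10832)*(-110937/15730 - 31815) = 8624*(-500560887/15730) = -196219867704/715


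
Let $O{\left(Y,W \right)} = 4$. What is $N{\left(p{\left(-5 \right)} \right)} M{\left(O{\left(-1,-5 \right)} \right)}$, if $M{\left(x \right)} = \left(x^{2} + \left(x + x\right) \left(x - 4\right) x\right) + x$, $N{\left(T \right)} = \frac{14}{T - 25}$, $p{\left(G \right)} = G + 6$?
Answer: $- \frac{35}{3} \approx -11.667$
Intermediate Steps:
$p{\left(G \right)} = 6 + G$
$N{\left(T \right)} = \frac{14}{-25 + T}$ ($N{\left(T \right)} = \frac{14}{T - 25} = \frac{14}{-25 + T}$)
$M{\left(x \right)} = x + x^{2} + 2 x^{2} \left(-4 + x\right)$ ($M{\left(x \right)} = \left(x^{2} + 2 x \left(-4 + x\right) x\right) + x = \left(x^{2} + 2 x^{2} \left(-4 + x\right)\right) + x = x + x^{2} + 2 x^{2} \left(-4 + x\right)$)
$N{\left(p{\left(-5 \right)} \right)} M{\left(O{\left(-1,-5 \right)} \right)} = \frac{14}{-25 + \left(6 - 5\right)} 4 \left(1 - 28 + 2 \cdot 4^{2}\right) = \frac{14}{-25 + 1} \cdot 4 \left(1 - 28 + 2 \cdot 16\right) = \frac{14}{-24} \cdot 4 \left(1 - 28 + 32\right) = 14 \left(- \frac{1}{24}\right) 4 \cdot 5 = \left(- \frac{7}{12}\right) 20 = - \frac{35}{3}$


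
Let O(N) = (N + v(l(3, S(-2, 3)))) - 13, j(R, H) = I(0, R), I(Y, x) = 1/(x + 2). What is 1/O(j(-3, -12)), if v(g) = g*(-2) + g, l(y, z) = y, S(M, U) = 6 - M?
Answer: -1/17 ≈ -0.058824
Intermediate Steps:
I(Y, x) = 1/(2 + x)
j(R, H) = 1/(2 + R)
v(g) = -g (v(g) = -2*g + g = -g)
O(N) = -16 + N (O(N) = (N - 1*3) - 13 = (N - 3) - 13 = (-3 + N) - 13 = -16 + N)
1/O(j(-3, -12)) = 1/(-16 + 1/(2 - 3)) = 1/(-16 + 1/(-1)) = 1/(-16 - 1) = 1/(-17) = -1/17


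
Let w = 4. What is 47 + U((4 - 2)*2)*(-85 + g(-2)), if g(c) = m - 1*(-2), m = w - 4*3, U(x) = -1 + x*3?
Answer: -954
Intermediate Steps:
U(x) = -1 + 3*x
m = -8 (m = 4 - 4*3 = 4 - 12 = -8)
g(c) = -6 (g(c) = -8 - 1*(-2) = -8 + 2 = -6)
47 + U((4 - 2)*2)*(-85 + g(-2)) = 47 + (-1 + 3*((4 - 2)*2))*(-85 - 6) = 47 + (-1 + 3*(2*2))*(-91) = 47 + (-1 + 3*4)*(-91) = 47 + (-1 + 12)*(-91) = 47 + 11*(-91) = 47 - 1001 = -954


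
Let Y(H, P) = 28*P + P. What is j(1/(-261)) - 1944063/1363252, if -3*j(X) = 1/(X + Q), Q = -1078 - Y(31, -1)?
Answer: -24188472993/16965671140 ≈ -1.4257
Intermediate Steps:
Y(H, P) = 29*P
Q = -1049 (Q = -1078 - 29*(-1) = -1078 - 1*(-29) = -1078 + 29 = -1049)
j(X) = -1/(3*(-1049 + X)) (j(X) = -1/(3*(X - 1049)) = -1/(3*(-1049 + X)))
j(1/(-261)) - 1944063/1363252 = -1/(-3147 + 3/(-261)) - 1944063/1363252 = -1/(-3147 + 3*(-1/261)) - 1944063/1363252 = -1/(-3147 - 1/87) - 1*176733/123932 = -1/(-273790/87) - 176733/123932 = -1*(-87/273790) - 176733/123932 = 87/273790 - 176733/123932 = -24188472993/16965671140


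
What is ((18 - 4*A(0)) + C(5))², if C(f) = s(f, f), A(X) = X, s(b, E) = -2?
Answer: 256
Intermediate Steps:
C(f) = -2
((18 - 4*A(0)) + C(5))² = ((18 - 4*0) - 2)² = ((18 + 0) - 2)² = (18 - 2)² = 16² = 256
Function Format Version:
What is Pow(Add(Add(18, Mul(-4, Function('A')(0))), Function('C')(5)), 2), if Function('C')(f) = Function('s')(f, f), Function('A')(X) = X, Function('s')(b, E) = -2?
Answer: 256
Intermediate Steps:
Function('C')(f) = -2
Pow(Add(Add(18, Mul(-4, Function('A')(0))), Function('C')(5)), 2) = Pow(Add(Add(18, Mul(-4, 0)), -2), 2) = Pow(Add(Add(18, 0), -2), 2) = Pow(Add(18, -2), 2) = Pow(16, 2) = 256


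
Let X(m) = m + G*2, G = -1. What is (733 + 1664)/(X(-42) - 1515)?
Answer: -2397/1559 ≈ -1.5375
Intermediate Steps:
X(m) = -2 + m (X(m) = m - 1*2 = m - 2 = -2 + m)
(733 + 1664)/(X(-42) - 1515) = (733 + 1664)/((-2 - 42) - 1515) = 2397/(-44 - 1515) = 2397/(-1559) = 2397*(-1/1559) = -2397/1559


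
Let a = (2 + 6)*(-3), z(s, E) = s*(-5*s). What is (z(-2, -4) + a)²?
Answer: 1936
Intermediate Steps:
z(s, E) = -5*s²
a = -24 (a = 8*(-3) = -24)
(z(-2, -4) + a)² = (-5*(-2)² - 24)² = (-5*4 - 24)² = (-20 - 24)² = (-44)² = 1936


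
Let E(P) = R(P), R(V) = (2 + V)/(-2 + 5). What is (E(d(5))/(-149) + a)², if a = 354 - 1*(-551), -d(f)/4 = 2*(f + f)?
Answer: 18190186641/22201 ≈ 8.1934e+5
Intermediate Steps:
R(V) = ⅔ + V/3 (R(V) = (2 + V)/3 = (2 + V)*(⅓) = ⅔ + V/3)
d(f) = -16*f (d(f) = -8*(f + f) = -8*2*f = -16*f)
E(P) = ⅔ + P/3
a = 905 (a = 354 + 551 = 905)
(E(d(5))/(-149) + a)² = ((⅔ + (-16*5)/3)/(-149) + 905)² = ((⅔ + (⅓)*(-80))*(-1/149) + 905)² = ((⅔ - 80/3)*(-1/149) + 905)² = (-26*(-1/149) + 905)² = (26/149 + 905)² = (134871/149)² = 18190186641/22201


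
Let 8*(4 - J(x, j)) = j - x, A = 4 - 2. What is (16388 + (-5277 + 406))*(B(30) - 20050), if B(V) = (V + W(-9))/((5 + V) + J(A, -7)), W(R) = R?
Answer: -24707350998/107 ≈ -2.3091e+8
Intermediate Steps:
A = 2
J(x, j) = 4 - j/8 + x/8 (J(x, j) = 4 - (j - x)/8 = 4 + (-j/8 + x/8) = 4 - j/8 + x/8)
B(V) = (-9 + V)/(81/8 + V) (B(V) = (V - 9)/((5 + V) + (4 - ⅛*(-7) + (⅛)*2)) = (-9 + V)/((5 + V) + (4 + 7/8 + ¼)) = (-9 + V)/((5 + V) + 41/8) = (-9 + V)/(81/8 + V))
(16388 + (-5277 + 406))*(B(30) - 20050) = (16388 + (-5277 + 406))*(8*(-9 + 30)/(81 + 8*30) - 20050) = (16388 - 4871)*(8*21/(81 + 240) - 20050) = 11517*(8*21/321 - 20050) = 11517*(8*(1/321)*21 - 20050) = 11517*(56/107 - 20050) = 11517*(-2145294/107) = -24707350998/107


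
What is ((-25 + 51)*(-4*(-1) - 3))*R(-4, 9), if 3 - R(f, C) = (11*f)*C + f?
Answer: 10478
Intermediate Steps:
R(f, C) = 3 - f - 11*C*f (R(f, C) = 3 - ((11*f)*C + f) = 3 - (11*C*f + f) = 3 - (f + 11*C*f) = 3 + (-f - 11*C*f) = 3 - f - 11*C*f)
((-25 + 51)*(-4*(-1) - 3))*R(-4, 9) = ((-25 + 51)*(-4*(-1) - 3))*(3 - 1*(-4) - 11*9*(-4)) = (26*(4 - 3))*(3 + 4 + 396) = (26*1)*403 = 26*403 = 10478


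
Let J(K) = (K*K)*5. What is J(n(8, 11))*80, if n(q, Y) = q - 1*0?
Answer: 25600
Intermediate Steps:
n(q, Y) = q (n(q, Y) = q + 0 = q)
J(K) = 5*K**2 (J(K) = K**2*5 = 5*K**2)
J(n(8, 11))*80 = (5*8**2)*80 = (5*64)*80 = 320*80 = 25600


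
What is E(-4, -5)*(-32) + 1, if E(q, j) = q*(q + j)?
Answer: -1151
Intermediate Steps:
E(q, j) = q*(j + q)
E(-4, -5)*(-32) + 1 = -4*(-5 - 4)*(-32) + 1 = -4*(-9)*(-32) + 1 = 36*(-32) + 1 = -1152 + 1 = -1151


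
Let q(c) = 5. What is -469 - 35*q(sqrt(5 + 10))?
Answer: -644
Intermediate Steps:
-469 - 35*q(sqrt(5 + 10)) = -469 - 35*5 = -469 - 175 = -644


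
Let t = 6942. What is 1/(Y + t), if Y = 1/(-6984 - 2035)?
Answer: 9019/62609897 ≈ 0.00014405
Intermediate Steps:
Y = -1/9019 (Y = 1/(-9019) = -1/9019 ≈ -0.00011088)
1/(Y + t) = 1/(-1/9019 + 6942) = 1/(62609897/9019) = 9019/62609897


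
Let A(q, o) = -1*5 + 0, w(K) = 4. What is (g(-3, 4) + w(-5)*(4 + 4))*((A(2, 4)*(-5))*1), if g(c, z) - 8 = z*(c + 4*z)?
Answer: 2300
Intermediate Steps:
A(q, o) = -5 (A(q, o) = -5 + 0 = -5)
g(c, z) = 8 + z*(c + 4*z)
(g(-3, 4) + w(-5)*(4 + 4))*((A(2, 4)*(-5))*1) = ((8 + 4*4² - 3*4) + 4*(4 + 4))*(-5*(-5)*1) = ((8 + 4*16 - 12) + 4*8)*(25*1) = ((8 + 64 - 12) + 32)*25 = (60 + 32)*25 = 92*25 = 2300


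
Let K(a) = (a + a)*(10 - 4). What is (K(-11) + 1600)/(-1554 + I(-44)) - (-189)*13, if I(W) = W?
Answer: 1962409/799 ≈ 2456.1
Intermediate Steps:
K(a) = 12*a (K(a) = (2*a)*6 = 12*a)
(K(-11) + 1600)/(-1554 + I(-44)) - (-189)*13 = (12*(-11) + 1600)/(-1554 - 44) - (-189)*13 = (-132 + 1600)/(-1598) - 1*(-2457) = 1468*(-1/1598) + 2457 = -734/799 + 2457 = 1962409/799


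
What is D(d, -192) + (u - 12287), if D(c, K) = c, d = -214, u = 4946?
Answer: -7555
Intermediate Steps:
D(d, -192) + (u - 12287) = -214 + (4946 - 12287) = -214 - 7341 = -7555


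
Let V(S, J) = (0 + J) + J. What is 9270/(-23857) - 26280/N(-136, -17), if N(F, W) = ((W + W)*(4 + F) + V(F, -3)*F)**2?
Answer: -3630756365/9321597896 ≈ -0.38950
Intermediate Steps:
V(S, J) = 2*J (V(S, J) = J + J = 2*J)
N(F, W) = (-6*F + 2*W*(4 + F))**2 (N(F, W) = ((W + W)*(4 + F) + (2*(-3))*F)**2 = ((2*W)*(4 + F) - 6*F)**2 = (2*W*(4 + F) - 6*F)**2 = (-6*F + 2*W*(4 + F))**2)
9270/(-23857) - 26280/N(-136, -17) = 9270/(-23857) - 26280*1/(4*(-3*(-136) + 4*(-17) - 136*(-17))**2) = 9270*(-1/23857) - 26280*1/(4*(408 - 68 + 2312)**2) = -9270/23857 - 26280/(4*2652**2) = -9270/23857 - 26280/(4*7033104) = -9270/23857 - 26280/28132416 = -9270/23857 - 26280*1/28132416 = -9270/23857 - 365/390728 = -3630756365/9321597896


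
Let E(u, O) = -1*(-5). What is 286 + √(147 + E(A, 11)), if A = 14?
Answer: 286 + 2*√38 ≈ 298.33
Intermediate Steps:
E(u, O) = 5
286 + √(147 + E(A, 11)) = 286 + √(147 + 5) = 286 + √152 = 286 + 2*√38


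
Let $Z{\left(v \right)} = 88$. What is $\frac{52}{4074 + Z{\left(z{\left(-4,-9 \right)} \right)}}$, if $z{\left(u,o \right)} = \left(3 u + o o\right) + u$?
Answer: $\frac{26}{2081} \approx 0.012494$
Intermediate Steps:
$z{\left(u,o \right)} = o^{2} + 4 u$ ($z{\left(u,o \right)} = \left(3 u + o^{2}\right) + u = \left(o^{2} + 3 u\right) + u = o^{2} + 4 u$)
$\frac{52}{4074 + Z{\left(z{\left(-4,-9 \right)} \right)}} = \frac{52}{4074 + 88} = \frac{52}{4162} = 52 \cdot \frac{1}{4162} = \frac{26}{2081}$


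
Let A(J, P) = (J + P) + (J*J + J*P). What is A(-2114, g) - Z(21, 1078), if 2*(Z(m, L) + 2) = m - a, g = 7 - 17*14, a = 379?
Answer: 4955166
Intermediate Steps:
g = -231 (g = 7 - 238 = -231)
A(J, P) = J + P + J² + J*P (A(J, P) = (J + P) + (J² + J*P) = J + P + J² + J*P)
Z(m, L) = -383/2 + m/2 (Z(m, L) = -2 + (m - 1*379)/2 = -2 + (m - 379)/2 = -2 + (-379 + m)/2 = -2 + (-379/2 + m/2) = -383/2 + m/2)
A(-2114, g) - Z(21, 1078) = (-2114 - 231 + (-2114)² - 2114*(-231)) - (-383/2 + (½)*21) = (-2114 - 231 + 4468996 + 488334) - (-383/2 + 21/2) = 4954985 - 1*(-181) = 4954985 + 181 = 4955166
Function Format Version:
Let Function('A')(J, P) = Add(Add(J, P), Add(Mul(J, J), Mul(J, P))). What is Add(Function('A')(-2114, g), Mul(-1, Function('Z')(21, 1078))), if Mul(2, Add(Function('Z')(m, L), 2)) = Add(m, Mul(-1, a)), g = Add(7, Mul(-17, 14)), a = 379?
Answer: 4955166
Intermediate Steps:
g = -231 (g = Add(7, -238) = -231)
Function('A')(J, P) = Add(J, P, Pow(J, 2), Mul(J, P)) (Function('A')(J, P) = Add(Add(J, P), Add(Pow(J, 2), Mul(J, P))) = Add(J, P, Pow(J, 2), Mul(J, P)))
Function('Z')(m, L) = Add(Rational(-383, 2), Mul(Rational(1, 2), m)) (Function('Z')(m, L) = Add(-2, Mul(Rational(1, 2), Add(m, Mul(-1, 379)))) = Add(-2, Mul(Rational(1, 2), Add(m, -379))) = Add(-2, Mul(Rational(1, 2), Add(-379, m))) = Add(-2, Add(Rational(-379, 2), Mul(Rational(1, 2), m))) = Add(Rational(-383, 2), Mul(Rational(1, 2), m)))
Add(Function('A')(-2114, g), Mul(-1, Function('Z')(21, 1078))) = Add(Add(-2114, -231, Pow(-2114, 2), Mul(-2114, -231)), Mul(-1, Add(Rational(-383, 2), Mul(Rational(1, 2), 21)))) = Add(Add(-2114, -231, 4468996, 488334), Mul(-1, Add(Rational(-383, 2), Rational(21, 2)))) = Add(4954985, Mul(-1, -181)) = Add(4954985, 181) = 4955166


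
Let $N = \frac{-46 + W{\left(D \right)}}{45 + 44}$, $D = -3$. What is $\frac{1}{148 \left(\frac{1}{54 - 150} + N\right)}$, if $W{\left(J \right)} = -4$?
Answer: $- \frac{2136}{180893} \approx -0.011808$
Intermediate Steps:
$N = - \frac{50}{89}$ ($N = \frac{-46 - 4}{45 + 44} = - \frac{50}{89} \approx -0.5618$)
$\frac{1}{148 \left(\frac{1}{54 - 150} + N\right)} = \frac{1}{148 \left(\frac{1}{54 - 150} - \frac{50}{89}\right)} = \frac{1}{148 \left(\frac{1}{-96} - \frac{50}{89}\right)} = \frac{1}{148 \left(- \frac{1}{96} - \frac{50}{89}\right)} = \frac{1}{148 \left(- \frac{4889}{8544}\right)} = \frac{1}{- \frac{180893}{2136}} = - \frac{2136}{180893}$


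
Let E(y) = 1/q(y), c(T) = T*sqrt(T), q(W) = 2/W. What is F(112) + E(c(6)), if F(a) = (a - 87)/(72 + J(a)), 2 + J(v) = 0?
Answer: 5/14 + 3*sqrt(6) ≈ 7.7056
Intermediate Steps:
J(v) = -2 (J(v) = -2 + 0 = -2)
c(T) = T**(3/2)
E(y) = y/2 (E(y) = 1/(2/y) = y/2)
F(a) = -87/70 + a/70 (F(a) = (a - 87)/(72 - 2) = (-87 + a)/70 = (-87 + a)*(1/70) = -87/70 + a/70)
F(112) + E(c(6)) = (-87/70 + (1/70)*112) + 6**(3/2)/2 = (-87/70 + 8/5) + (6*sqrt(6))/2 = 5/14 + 3*sqrt(6)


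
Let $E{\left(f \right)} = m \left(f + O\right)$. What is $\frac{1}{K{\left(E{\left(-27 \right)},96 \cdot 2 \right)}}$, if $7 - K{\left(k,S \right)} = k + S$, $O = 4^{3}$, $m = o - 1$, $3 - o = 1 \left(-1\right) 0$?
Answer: $- \frac{1}{259} \approx -0.003861$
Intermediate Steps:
$o = 3$ ($o = 3 - 1 \left(-1\right) 0 = 3 - \left(-1\right) 0 = 3 - 0 = 3 + 0 = 3$)
$m = 2$ ($m = 3 - 1 = 2$)
$O = 64$
$E{\left(f \right)} = 128 + 2 f$ ($E{\left(f \right)} = 2 \left(f + 64\right) = 2 \left(64 + f\right) = 128 + 2 f$)
$K{\left(k,S \right)} = 7 - S - k$ ($K{\left(k,S \right)} = 7 - \left(k + S\right) = 7 - \left(S + k\right) = 7 - S - k$)
$\frac{1}{K{\left(E{\left(-27 \right)},96 \cdot 2 \right)}} = \frac{1}{7 - 96 \cdot 2 - \left(128 + 2 \left(-27\right)\right)} = \frac{1}{7 - 192 - \left(128 - 54\right)} = \frac{1}{7 - 192 - 74} = \frac{1}{-259} = - \frac{1}{259}$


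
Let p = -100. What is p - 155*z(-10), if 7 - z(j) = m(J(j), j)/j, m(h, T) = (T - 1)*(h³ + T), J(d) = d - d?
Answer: -2890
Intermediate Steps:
J(d) = 0
m(h, T) = (-1 + T)*(T + h³)
z(j) = 7 - (j² - j)/j (z(j) = 7 - (j² - j - 1*0³ + j*0³)/j = 7 - (j² - j - 1*0 + j*0)/j = 7 - (j² - j + 0 + 0)/j = 7 - (j² - j)/j)
p - 155*z(-10) = -100 - 155*(8 - 1*(-10)) = -100 - 155*(8 + 10) = -100 - 155*18 = -100 - 2790 = -2890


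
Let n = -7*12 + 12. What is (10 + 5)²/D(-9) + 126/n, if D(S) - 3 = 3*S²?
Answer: -137/164 ≈ -0.83537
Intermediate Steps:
n = -72 (n = -84 + 12 = -72)
D(S) = 3 + 3*S²
(10 + 5)²/D(-9) + 126/n = (10 + 5)²/(3 + 3*(-9)²) + 126/(-72) = 15²/(3 + 3*81) + 126*(-1/72) = 225/(3 + 243) - 7/4 = 225/246 - 7/4 = 225*(1/246) - 7/4 = 75/82 - 7/4 = -137/164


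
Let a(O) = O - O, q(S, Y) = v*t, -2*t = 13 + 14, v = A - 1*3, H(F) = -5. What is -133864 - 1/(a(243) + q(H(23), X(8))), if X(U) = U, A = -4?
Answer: -25300298/189 ≈ -1.3386e+5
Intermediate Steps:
v = -7 (v = -4 - 1*3 = -4 - 3 = -7)
t = -27/2 (t = -(13 + 14)/2 = -½*27 = -27/2 ≈ -13.500)
q(S, Y) = 189/2 (q(S, Y) = -7*(-27/2) = 189/2)
a(O) = 0
-133864 - 1/(a(243) + q(H(23), X(8))) = -133864 - 1/(0 + 189/2) = -133864 - 1/189/2 = -133864 - 1*2/189 = -133864 - 2/189 = -25300298/189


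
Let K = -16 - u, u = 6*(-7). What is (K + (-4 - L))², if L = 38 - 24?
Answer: 64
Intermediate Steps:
u = -42
L = 14
K = 26 (K = -16 - 1*(-42) = -16 + 42 = 26)
(K + (-4 - L))² = (26 + (-4 - 1*14))² = (26 + (-4 - 14))² = (26 - 18)² = 8² = 64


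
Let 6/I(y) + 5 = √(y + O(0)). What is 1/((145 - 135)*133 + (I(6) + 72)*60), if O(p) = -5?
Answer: 1/5560 ≈ 0.00017986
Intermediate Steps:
I(y) = 6/(-5 + √(-5 + y)) (I(y) = 6/(-5 + √(y - 5)) = 6/(-5 + √(-5 + y)))
1/((145 - 135)*133 + (I(6) + 72)*60) = 1/((145 - 135)*133 + (6/(-5 + √(-5 + 6)) + 72)*60) = 1/(10*133 + (6/(-5 + √1) + 72)*60) = 1/(1330 + (6/(-5 + 1) + 72)*60) = 1/(1330 + (6/(-4) + 72)*60) = 1/(1330 + (6*(-¼) + 72)*60) = 1/(1330 + (-3/2 + 72)*60) = 1/(1330 + (141/2)*60) = 1/(1330 + 4230) = 1/5560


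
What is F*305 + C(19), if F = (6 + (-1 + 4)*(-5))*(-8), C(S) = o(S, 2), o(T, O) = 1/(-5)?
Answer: 109799/5 ≈ 21960.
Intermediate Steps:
o(T, O) = -⅕
C(S) = -⅕
F = 72 (F = (6 + 3*(-5))*(-8) = (6 - 15)*(-8) = -9*(-8) = 72)
F*305 + C(19) = 72*305 - ⅕ = 21960 - ⅕ = 109799/5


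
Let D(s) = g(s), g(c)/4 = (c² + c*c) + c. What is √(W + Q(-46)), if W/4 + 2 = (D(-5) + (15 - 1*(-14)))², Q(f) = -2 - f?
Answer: 2*√43690 ≈ 418.04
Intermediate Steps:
g(c) = 4*c + 8*c² (g(c) = 4*((c² + c*c) + c) = 4*((c² + c²) + c) = 4*(2*c² + c) = 4*(c + 2*c²) = 4*c + 8*c²)
D(s) = 4*s*(1 + 2*s)
W = 174716 (W = -8 + 4*(4*(-5)*(1 + 2*(-5)) + (15 - 1*(-14)))² = -8 + 4*(4*(-5)*(1 - 10) + (15 + 14))² = -8 + 4*(4*(-5)*(-9) + 29)² = -8 + 4*(180 + 29)² = -8 + 4*209² = -8 + 4*43681 = -8 + 174724 = 174716)
√(W + Q(-46)) = √(174716 + (-2 - 1*(-46))) = √(174716 + (-2 + 46)) = √(174716 + 44) = √174760 = 2*√43690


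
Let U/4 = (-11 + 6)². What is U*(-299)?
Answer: -29900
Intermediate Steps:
U = 100 (U = 4*(-11 + 6)² = 4*(-5)² = 4*25 = 100)
U*(-299) = 100*(-299) = -29900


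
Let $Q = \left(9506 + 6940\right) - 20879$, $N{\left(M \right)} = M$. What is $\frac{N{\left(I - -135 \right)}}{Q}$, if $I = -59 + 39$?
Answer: $- \frac{115}{4433} \approx -0.025942$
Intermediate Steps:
$I = -20$
$Q = -4433$ ($Q = 16446 - 20879 = -4433$)
$\frac{N{\left(I - -135 \right)}}{Q} = \frac{-20 - -135}{-4433} = \left(-20 + 135\right) \left(- \frac{1}{4433}\right) = 115 \left(- \frac{1}{4433}\right) = - \frac{115}{4433}$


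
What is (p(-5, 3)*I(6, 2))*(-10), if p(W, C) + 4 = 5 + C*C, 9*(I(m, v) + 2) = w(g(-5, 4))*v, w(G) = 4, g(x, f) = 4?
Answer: 1000/9 ≈ 111.11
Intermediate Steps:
I(m, v) = -2 + 4*v/9 (I(m, v) = -2 + (4*v)/9 = -2 + 4*v/9)
p(W, C) = 1 + C² (p(W, C) = -4 + (5 + C*C) = -4 + (5 + C²) = 1 + C²)
(p(-5, 3)*I(6, 2))*(-10) = ((1 + 3²)*(-2 + (4/9)*2))*(-10) = ((1 + 9)*(-2 + 8/9))*(-10) = (10*(-10/9))*(-10) = -100/9*(-10) = 1000/9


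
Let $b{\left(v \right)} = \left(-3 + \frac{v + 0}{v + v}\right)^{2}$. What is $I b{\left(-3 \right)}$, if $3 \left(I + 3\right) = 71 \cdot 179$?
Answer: $\frac{79375}{3} \approx 26458.0$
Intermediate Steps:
$I = \frac{12700}{3}$ ($I = -3 + \frac{71 \cdot 179}{3} = -3 + \frac{1}{3} \cdot 12709 = -3 + \frac{12709}{3} = \frac{12700}{3} \approx 4233.3$)
$b{\left(v \right)} = \frac{25}{4}$ ($b{\left(v \right)} = \left(-3 + \frac{v}{2 v}\right)^{2} = \left(-3 + v \frac{1}{2 v}\right)^{2} = \left(-3 + \frac{1}{2}\right)^{2} = \left(- \frac{5}{2}\right)^{2} = \frac{25}{4}$)
$I b{\left(-3 \right)} = \frac{12700}{3} \cdot \frac{25}{4} = \frac{79375}{3}$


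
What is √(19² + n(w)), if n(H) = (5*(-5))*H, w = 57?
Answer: 2*I*√266 ≈ 32.619*I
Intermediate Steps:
n(H) = -25*H
√(19² + n(w)) = √(19² - 25*57) = √(361 - 1425) = √(-1064) = 2*I*√266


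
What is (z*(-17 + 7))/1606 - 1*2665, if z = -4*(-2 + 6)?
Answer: -2139915/803 ≈ -2664.9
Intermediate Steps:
z = -16 (z = -4*4 = -16)
(z*(-17 + 7))/1606 - 1*2665 = -16*(-17 + 7)/1606 - 1*2665 = -16*(-10)*(1/1606) - 2665 = 160*(1/1606) - 2665 = 80/803 - 2665 = -2139915/803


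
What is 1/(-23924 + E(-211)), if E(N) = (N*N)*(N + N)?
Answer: -1/18811786 ≈ -5.3158e-8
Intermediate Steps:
E(N) = 2*N³ (E(N) = N²*(2*N) = 2*N³)
1/(-23924 + E(-211)) = 1/(-23924 + 2*(-211)³) = 1/(-23924 + 2*(-9393931)) = 1/(-23924 - 18787862) = 1/(-18811786) = -1/18811786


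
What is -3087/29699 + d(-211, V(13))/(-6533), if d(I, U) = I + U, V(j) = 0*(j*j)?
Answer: -13900882/194023567 ≈ -0.071645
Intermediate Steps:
V(j) = 0 (V(j) = 0*j² = 0)
-3087/29699 + d(-211, V(13))/(-6533) = -3087/29699 + (-211 + 0)/(-6533) = -3087*1/29699 - 211*(-1/6533) = -3087/29699 + 211/6533 = -13900882/194023567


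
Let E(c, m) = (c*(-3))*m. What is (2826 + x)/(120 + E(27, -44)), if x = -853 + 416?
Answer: 2389/3684 ≈ 0.64848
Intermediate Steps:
E(c, m) = -3*c*m (E(c, m) = (-3*c)*m = -3*c*m)
x = -437
(2826 + x)/(120 + E(27, -44)) = (2826 - 437)/(120 - 3*27*(-44)) = 2389/(120 + 3564) = 2389/3684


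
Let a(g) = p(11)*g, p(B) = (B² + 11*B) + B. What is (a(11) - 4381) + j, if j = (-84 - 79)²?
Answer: 24971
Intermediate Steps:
p(B) = B² + 12*B
a(g) = 253*g (a(g) = (11*(12 + 11))*g = (11*23)*g = 253*g)
j = 26569 (j = (-163)² = 26569)
(a(11) - 4381) + j = (253*11 - 4381) + 26569 = (2783 - 4381) + 26569 = -1598 + 26569 = 24971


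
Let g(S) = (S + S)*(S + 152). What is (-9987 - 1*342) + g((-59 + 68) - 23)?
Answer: -14193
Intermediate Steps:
g(S) = 2*S*(152 + S) (g(S) = (2*S)*(152 + S) = 2*S*(152 + S))
(-9987 - 1*342) + g((-59 + 68) - 23) = (-9987 - 1*342) + 2*((-59 + 68) - 23)*(152 + ((-59 + 68) - 23)) = (-9987 - 342) + 2*(9 - 23)*(152 + (9 - 23)) = -10329 + 2*(-14)*(152 - 14) = -10329 + 2*(-14)*138 = -10329 - 3864 = -14193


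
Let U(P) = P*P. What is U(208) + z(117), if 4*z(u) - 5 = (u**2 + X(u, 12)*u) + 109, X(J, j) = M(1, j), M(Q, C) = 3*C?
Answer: 191071/4 ≈ 47768.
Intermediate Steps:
U(P) = P**2
X(J, j) = 3*j
z(u) = 57/2 + 9*u + u**2/4 (z(u) = 5/4 + ((u**2 + (3*12)*u) + 109)/4 = 5/4 + ((u**2 + 36*u) + 109)/4 = 5/4 + (109 + u**2 + 36*u)/4 = 5/4 + (109/4 + 9*u + u**2/4) = 57/2 + 9*u + u**2/4)
U(208) + z(117) = 208**2 + (57/2 + 9*117 + (1/4)*117**2) = 43264 + (57/2 + 1053 + (1/4)*13689) = 43264 + (57/2 + 1053 + 13689/4) = 43264 + 18015/4 = 191071/4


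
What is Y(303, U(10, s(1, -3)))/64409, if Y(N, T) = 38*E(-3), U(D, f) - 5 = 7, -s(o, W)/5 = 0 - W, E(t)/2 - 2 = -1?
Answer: 76/64409 ≈ 0.0011800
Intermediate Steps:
E(t) = 2 (E(t) = 4 + 2*(-1) = 4 - 2 = 2)
s(o, W) = 5*W (s(o, W) = -5*(0 - W) = -(-5)*W = 5*W)
U(D, f) = 12 (U(D, f) = 5 + 7 = 12)
Y(N, T) = 76 (Y(N, T) = 38*2 = 76)
Y(303, U(10, s(1, -3)))/64409 = 76/64409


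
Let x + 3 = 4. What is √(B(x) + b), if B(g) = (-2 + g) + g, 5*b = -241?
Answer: I*√1205/5 ≈ 6.9426*I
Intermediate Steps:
b = -241/5 (b = (⅕)*(-241) = -241/5 ≈ -48.200)
x = 1 (x = -3 + 4 = 1)
B(g) = -2 + 2*g
√(B(x) + b) = √((-2 + 2*1) - 241/5) = √((-2 + 2) - 241/5) = √(0 - 241/5) = √(-241/5) = I*√1205/5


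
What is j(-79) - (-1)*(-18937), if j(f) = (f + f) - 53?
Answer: -19148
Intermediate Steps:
j(f) = -53 + 2*f (j(f) = 2*f - 53 = -53 + 2*f)
j(-79) - (-1)*(-18937) = (-53 + 2*(-79)) - (-1)*(-18937) = (-53 - 158) - 1*18937 = -211 - 18937 = -19148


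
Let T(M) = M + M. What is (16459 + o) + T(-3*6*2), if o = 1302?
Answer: 17689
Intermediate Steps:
T(M) = 2*M
(16459 + o) + T(-3*6*2) = (16459 + 1302) + 2*(-3*6*2) = 17761 + 2*(-18*2) = 17761 + 2*(-36) = 17761 - 72 = 17689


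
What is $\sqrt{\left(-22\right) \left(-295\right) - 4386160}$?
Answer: $9 i \sqrt{54070} \approx 2092.8 i$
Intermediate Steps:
$\sqrt{\left(-22\right) \left(-295\right) - 4386160} = \sqrt{6490 - 4386160} = \sqrt{-4379670} = 9 i \sqrt{54070}$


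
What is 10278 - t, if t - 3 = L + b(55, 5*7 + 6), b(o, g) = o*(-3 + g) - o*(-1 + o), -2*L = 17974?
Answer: 20142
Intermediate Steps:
L = -8987 (L = -½*17974 = -8987)
b(o, g) = o*(-3 + g) - o*(-1 + o)
t = -9864 (t = 3 + (-8987 + 55*(-2 + (5*7 + 6) - 1*55)) = 3 + (-8987 + 55*(-2 + (35 + 6) - 55)) = 3 + (-8987 + 55*(-2 + 41 - 55)) = 3 + (-8987 + 55*(-16)) = 3 + (-8987 - 880) = 3 - 9867 = -9864)
10278 - t = 10278 - 1*(-9864) = 10278 + 9864 = 20142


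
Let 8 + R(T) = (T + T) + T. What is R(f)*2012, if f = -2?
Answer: -28168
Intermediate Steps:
R(T) = -8 + 3*T (R(T) = -8 + ((T + T) + T) = -8 + (2*T + T) = -8 + 3*T)
R(f)*2012 = (-8 + 3*(-2))*2012 = (-8 - 6)*2012 = -14*2012 = -28168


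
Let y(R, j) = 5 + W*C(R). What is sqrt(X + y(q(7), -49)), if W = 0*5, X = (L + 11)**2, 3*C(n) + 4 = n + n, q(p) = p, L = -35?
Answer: sqrt(581) ≈ 24.104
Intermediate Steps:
C(n) = -4/3 + 2*n/3 (C(n) = -4/3 + (n + n)/3 = -4/3 + (2*n)/3 = -4/3 + 2*n/3)
X = 576 (X = (-35 + 11)**2 = (-24)**2 = 576)
W = 0
y(R, j) = 5 (y(R, j) = 5 + 0*(-4/3 + 2*R/3) = 5 + 0 = 5)
sqrt(X + y(q(7), -49)) = sqrt(576 + 5) = sqrt(581)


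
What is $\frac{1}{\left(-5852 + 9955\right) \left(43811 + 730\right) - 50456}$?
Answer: $\frac{1}{182701267} \approx 5.4734 \cdot 10^{-9}$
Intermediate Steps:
$\frac{1}{\left(-5852 + 9955\right) \left(43811 + 730\right) - 50456} = \frac{1}{4103 \cdot 44541 - 50456} = \frac{1}{182751723 - 50456} = \frac{1}{182701267}$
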